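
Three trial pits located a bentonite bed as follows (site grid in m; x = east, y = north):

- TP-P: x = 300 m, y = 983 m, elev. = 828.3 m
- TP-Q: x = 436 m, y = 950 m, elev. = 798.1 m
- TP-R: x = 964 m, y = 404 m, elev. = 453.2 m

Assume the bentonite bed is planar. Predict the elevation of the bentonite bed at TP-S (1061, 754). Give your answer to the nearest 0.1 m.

Let the plane be z = a·x + b·y + c.
TP-Q−TP-P: 136a − 33b = −30.2;  TP-R−TP-P: 664a − 579b = −375.1.
Solving gives a = −0.089870, b = 0.544778.
Then c = 828.3 − a·300 − b·983 = 319.74.
At (1061, 754): z = −95.4 + 410.8 + 319.74 = 635.2 m.

635.2 m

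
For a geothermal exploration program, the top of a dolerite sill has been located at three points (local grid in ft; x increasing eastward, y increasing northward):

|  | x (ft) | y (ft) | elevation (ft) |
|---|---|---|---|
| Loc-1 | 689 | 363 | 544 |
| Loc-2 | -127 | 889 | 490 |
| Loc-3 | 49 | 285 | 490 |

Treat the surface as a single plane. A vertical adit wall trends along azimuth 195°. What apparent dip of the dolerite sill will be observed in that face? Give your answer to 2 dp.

2.52°

Two edge vectors: Loc-1→Loc-2 = (-816, 526, -54), Loc-1→Loc-3 = (-640, -78, -54).
Normal n = (Loc-1→Loc-2) × (Loc-1→Loc-3) = (-32616, -9504, 400288).
So ∂z/∂x = −n_x/n_z = 0.08148 and ∂z/∂y = −n_y/n_z = 0.02374.
Unit vector along 195° is (sin 195°, cos 195°) = (-0.2588, -0.9659).
Slope in that direction = a·(-0.2588) + b·(-0.9659) = −0.04402.
Apparent dip = arctan|0.04402| = 2.52° (true dip is 4.9°, so apparent ≤ true as expected).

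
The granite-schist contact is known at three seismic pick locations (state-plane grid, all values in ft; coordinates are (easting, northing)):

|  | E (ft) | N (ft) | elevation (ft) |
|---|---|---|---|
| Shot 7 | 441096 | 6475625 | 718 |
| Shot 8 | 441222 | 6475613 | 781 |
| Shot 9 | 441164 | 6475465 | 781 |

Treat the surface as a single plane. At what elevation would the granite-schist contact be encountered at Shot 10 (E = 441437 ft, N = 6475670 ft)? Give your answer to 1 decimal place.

Two edge vectors: Shot 7→Shot 8 = (126, -12, 63), Shot 7→Shot 9 = (68, -160, 63).
Normal n = (Shot 7→Shot 8) × (Shot 7→Shot 9) = (9324, -3654, -19344).
So ∂z/∂E = −n_x/n_z = 0.482009926 and ∂z/∂N = −n_y/n_z = −0.188895782.
Intercept c from Shot 7: 718 − 212612.65 + 1223218.25 = 1011323.60.
At (441437, 6475670): z = 212777.0 − 1223226.7 + 1011323.60 = 873.9 ft.

873.9 ft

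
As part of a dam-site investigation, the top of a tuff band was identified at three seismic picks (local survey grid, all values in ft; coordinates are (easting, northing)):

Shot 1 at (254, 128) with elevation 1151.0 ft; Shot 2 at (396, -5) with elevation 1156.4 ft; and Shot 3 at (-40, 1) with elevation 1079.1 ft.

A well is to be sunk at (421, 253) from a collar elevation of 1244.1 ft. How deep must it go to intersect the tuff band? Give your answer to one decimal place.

44.3 ft

Let the plane be z = a·E + b·N + c.
Shot 2−Shot 1: 142a − 133b = 5.4;  Shot 3−Shot 1: −294a − 127b = −71.9.
Solving gives a = 0.17937, b = 0.15091.
Then c = 1151 − a·254 − b·128 = 1086.12.
At (421, 253): z_contact = 75.51 + 38.18 + 1086.12 = 1199.82 ft.
Depth below ground = 1244.1 − 1199.82 = 44.3 ft.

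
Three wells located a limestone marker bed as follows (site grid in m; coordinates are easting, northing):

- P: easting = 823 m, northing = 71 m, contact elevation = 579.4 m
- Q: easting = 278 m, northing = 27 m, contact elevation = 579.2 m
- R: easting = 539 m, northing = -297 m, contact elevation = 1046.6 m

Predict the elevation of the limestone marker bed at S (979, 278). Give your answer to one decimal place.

Let the plane be z = a·easting + b·northing + c.
Q−P: −545a − 44b = −0.2;  R−P: −284a − 368b = 467.2.
Solving gives a = 0.10970, b = −1.35422.
Then c = 579.4 − a·823 − b·71 = 585.27.
At (979, 278): z = 107.4 − 376.5 + 585.27 = 316.2 m.

316.2 m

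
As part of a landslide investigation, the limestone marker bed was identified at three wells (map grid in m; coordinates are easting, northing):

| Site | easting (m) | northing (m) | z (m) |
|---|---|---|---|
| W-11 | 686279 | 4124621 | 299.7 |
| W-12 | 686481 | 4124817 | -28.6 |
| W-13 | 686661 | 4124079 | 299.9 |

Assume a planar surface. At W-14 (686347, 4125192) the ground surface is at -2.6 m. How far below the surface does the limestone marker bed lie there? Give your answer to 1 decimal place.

151.9 m

Let the plane be z = a·easting + b·northing + c.
W-12−W-11: 202a + 196b = −328.3;  W-13−W-11: 382a − 542b = 0.2.
Solving gives a = −0.964977543, b = −0.680482328.
Then c = 299.7 − a·686279 − b·4124621 = 3469275.22.
At (686347, 4125192): z_contact = −662309.44 − 2807120.25 + 3469275.22 = -154.47 m.
Depth below ground = -2.6 − (-154.47) = 151.9 m.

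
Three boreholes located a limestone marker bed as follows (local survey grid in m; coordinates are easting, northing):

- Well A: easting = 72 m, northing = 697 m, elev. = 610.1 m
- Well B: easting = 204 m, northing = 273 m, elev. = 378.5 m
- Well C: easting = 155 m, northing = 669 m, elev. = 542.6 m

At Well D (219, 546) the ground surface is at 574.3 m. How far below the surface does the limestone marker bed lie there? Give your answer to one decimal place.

Two edge vectors: Well A→Well B = (132, -424, -231.6), Well A→Well C = (83, -28, -67.5).
Normal n = (Well A→Well B) × (Well A→Well C) = (22135.2, -10312.8, 31496).
So ∂z/∂easting = −n_x/n_z = −0.70279 and ∂z/∂northing = −n_y/n_z = 0.32743.
Intercept c from Well A: 610.1 + 50.60 − 228.22 = 432.48.
At (219, 546): z_contact = −153.91 + 178.78 + 432.48 = 457.35 m.
Depth below ground = 574.3 − 457.35 = 117.0 m.

117.0 m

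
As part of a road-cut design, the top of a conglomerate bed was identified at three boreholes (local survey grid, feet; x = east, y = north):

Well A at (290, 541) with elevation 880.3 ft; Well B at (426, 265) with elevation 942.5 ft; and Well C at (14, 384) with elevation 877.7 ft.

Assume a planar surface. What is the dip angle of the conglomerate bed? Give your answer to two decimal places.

Two edge vectors: Well A→Well B = (136, -276, 62.2), Well A→Well C = (-276, -157, -2.6).
Normal n = (Well A→Well B) × (Well A→Well C) = (10483, -16813.6, -97528).
So ∂z/∂x = −n_x/n_z = 0.10749 and ∂z/∂y = −n_y/n_z = −0.17240.
Gradient magnitude |∇z| = √(a² + b²) = √(0.01155 + 0.02972) = 0.20316.
True dip = arctan(0.20316) = 11.48°, dipping toward NNW (azimuth ≈ 328°).

11.48°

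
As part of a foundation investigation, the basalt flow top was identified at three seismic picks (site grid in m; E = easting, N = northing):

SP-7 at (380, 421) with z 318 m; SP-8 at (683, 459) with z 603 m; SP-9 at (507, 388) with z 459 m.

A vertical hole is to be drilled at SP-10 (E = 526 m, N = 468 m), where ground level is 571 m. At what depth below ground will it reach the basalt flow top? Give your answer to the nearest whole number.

Let the plane be z = a·E + b·N + c.
SP-8−SP-7: 303a + 38b = 285;  SP-9−SP-7: 127a − 33b = 141.
Solving gives a = 0.99582, b = −0.44034.
Then c = 318 − a·380 − b·421 = 124.97.
At (526, 468): z_contact = 523.8 − 206.1 + 124.97 = 442.7 m.
Depth below ground = 571 − 442.7 = 128 m.

128 m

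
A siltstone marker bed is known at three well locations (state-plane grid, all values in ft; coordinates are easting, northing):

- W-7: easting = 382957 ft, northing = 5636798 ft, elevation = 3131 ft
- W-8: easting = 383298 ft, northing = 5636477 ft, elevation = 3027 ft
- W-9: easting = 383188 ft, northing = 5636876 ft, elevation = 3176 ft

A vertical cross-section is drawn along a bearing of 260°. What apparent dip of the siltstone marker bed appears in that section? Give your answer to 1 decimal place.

7.4°

Two edge vectors: W-7→W-8 = (341, -321, -104), W-7→W-9 = (231, 78, 45).
Normal n = (W-7→W-8) × (W-7→W-9) = (-6333, -39369, 100749).
So ∂z/∂easting = −n_x/n_z = 0.06286 and ∂z/∂northing = −n_y/n_z = 0.39076.
Unit vector along 260° is (sin 260°, cos 260°) = (-0.9848, -0.1736).
Slope in that direction = a·(-0.9848) + b·(-0.1736) = −0.12976.
Apparent dip = arctan|0.12976| = 7.4° (true dip is 21.6°, so apparent ≤ true as expected).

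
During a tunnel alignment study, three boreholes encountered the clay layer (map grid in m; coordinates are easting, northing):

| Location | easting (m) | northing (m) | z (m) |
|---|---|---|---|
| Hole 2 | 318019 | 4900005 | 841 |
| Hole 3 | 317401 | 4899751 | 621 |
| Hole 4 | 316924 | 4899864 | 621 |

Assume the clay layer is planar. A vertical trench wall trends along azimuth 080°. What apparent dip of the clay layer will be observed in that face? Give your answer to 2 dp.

12.60°

Let the plane be z = a·easting + b·northing + c.
Hole 3−Hole 2: −618a − 254b = −220;  Hole 4−Hole 2: −1095a − 141b = −220.
Solving gives a = 0.13016, b = 0.54945.
Unit vector along 080° is (sin 80°, cos 80°) = (0.9848, 0.1736).
Slope in that direction = a·(0.9848) + b·(0.1736) = 0.22360.
Apparent dip = arctan|0.22360| = 12.60° (true dip is 29.5°, so apparent ≤ true as expected).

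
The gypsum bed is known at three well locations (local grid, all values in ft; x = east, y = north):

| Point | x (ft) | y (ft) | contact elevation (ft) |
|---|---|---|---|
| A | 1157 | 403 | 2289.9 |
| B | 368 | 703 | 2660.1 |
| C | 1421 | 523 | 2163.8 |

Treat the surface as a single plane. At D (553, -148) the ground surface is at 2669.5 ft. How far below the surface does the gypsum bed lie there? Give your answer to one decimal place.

88.3 ft

Let the plane be z = a·x + b·y + c.
B−A: −789a + 300b = 370.2;  C−A: 264a + 120b = −126.1.
Solving gives a = −0.473050, b = −0.010122.
Then c = 2289.9 − a·1157 − b·403 = 2841.30.
At (553, -148): z_contact = −261.60 + 1.50 + 2841.30 = 2581.20 ft.
Depth below ground = 2669.5 − 2581.20 = 88.3 ft.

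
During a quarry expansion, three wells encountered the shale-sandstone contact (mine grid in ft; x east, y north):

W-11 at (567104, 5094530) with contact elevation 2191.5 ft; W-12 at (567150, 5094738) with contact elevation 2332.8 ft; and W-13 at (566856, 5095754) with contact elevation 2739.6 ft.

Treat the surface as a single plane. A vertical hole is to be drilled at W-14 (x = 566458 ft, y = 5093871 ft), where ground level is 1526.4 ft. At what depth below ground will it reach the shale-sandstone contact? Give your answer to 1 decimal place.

55.9 ft

Two edge vectors: W-11→W-12 = (46, 208, 141.3), W-11→W-13 = (-248, 1224, 548.1).
Normal n = (W-11→W-12) × (W-11→W-13) = (-58946.4, -60255, 107888).
So ∂z/∂x = −n_x/n_z = 0.546366602 and ∂z/∂y = −n_y/n_z = 0.558495848.
Intercept c from W-11: 2191.5 − 309846.69 − 2845273.85 = −3152929.04.
At (566458, 5093871): z_contact = 309493.73 + 2844905.80 − 3152929.04 = 1470.50 ft.
Depth below ground = 1526.4 − 1470.50 = 55.9 ft.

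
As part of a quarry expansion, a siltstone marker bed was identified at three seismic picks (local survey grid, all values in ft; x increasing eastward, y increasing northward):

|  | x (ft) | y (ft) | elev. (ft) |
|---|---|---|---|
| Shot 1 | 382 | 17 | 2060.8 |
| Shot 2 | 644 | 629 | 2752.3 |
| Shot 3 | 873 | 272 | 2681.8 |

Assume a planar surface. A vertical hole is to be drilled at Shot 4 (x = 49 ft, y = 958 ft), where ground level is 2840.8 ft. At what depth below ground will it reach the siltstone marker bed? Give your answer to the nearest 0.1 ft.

Let the plane be z = a·x + b·y + c.
Shot 2−Shot 1: 262a + 612b = 691.5;  Shot 3−Shot 1: 491a + 255b = 621.
Solving gives a = 0.87178, b = 0.75669.
Then c = 2060.8 − a·382 − b·17 = 1714.92.
At (49, 958): z_contact = 42.72 + 724.91 + 1714.92 = 2482.54 ft.
Depth below ground = 2840.8 − 2482.54 = 358.3 ft.

358.3 ft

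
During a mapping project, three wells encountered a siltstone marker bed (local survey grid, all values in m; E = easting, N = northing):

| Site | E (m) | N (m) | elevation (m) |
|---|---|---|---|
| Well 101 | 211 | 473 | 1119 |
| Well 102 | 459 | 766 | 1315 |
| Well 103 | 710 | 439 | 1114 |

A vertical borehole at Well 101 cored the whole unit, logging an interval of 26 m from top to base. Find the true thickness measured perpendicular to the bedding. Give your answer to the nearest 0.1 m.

Let the plane be z = a·E + b·N + c.
Well 102−Well 101: 248a + 293b = 196;  Well 103−Well 101: 499a − 34b = −5.
Solving gives a = 0.03362, b = 0.64049.
|∇z| = √(a²+b²) = 0.64137, so dip δ = arctan(0.64137) = 32.67°.
True thickness = vertical thickness × cos δ = 26 × cos 32.67° = 21.9 m.

21.9 m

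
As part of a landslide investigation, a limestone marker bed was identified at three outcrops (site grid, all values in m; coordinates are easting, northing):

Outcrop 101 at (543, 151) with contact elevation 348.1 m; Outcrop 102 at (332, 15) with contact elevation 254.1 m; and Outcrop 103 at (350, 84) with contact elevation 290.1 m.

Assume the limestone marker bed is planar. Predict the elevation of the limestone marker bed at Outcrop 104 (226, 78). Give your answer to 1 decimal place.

270.9 m

Two edge vectors: Outcrop 101→Outcrop 102 = (-211, -136, -94), Outcrop 101→Outcrop 103 = (-193, -67, -58).
Normal n = (Outcrop 101→Outcrop 102) × (Outcrop 101→Outcrop 103) = (1590, 5904, -12111).
So ∂z/∂easting = −n_x/n_z = 0.13129 and ∂z/∂northing = −n_y/n_z = 0.48749.
Intercept c from Outcrop 101: 348.1 − 71.29 − 73.61 = 203.20.
At (226, 78): z = 29.7 + 38.0 + 203.20 = 270.9 m.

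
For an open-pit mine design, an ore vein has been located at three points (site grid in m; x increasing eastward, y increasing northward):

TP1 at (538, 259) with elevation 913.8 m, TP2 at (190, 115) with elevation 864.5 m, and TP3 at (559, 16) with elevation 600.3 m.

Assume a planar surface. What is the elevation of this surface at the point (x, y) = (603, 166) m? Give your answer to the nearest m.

772 m

Let the plane be z = a·x + b·y + c.
TP2−TP1: −348a − 144b = −49.3;  TP3−TP1: 21a − 243b = −313.5.
Solving gives a = −0.37864, b = 1.25740.
Then c = 913.8 − a·538 − b·259 = 791.84.
At (603, 166): z = −228.3 + 208.7 + 791.84 = 772.3 m.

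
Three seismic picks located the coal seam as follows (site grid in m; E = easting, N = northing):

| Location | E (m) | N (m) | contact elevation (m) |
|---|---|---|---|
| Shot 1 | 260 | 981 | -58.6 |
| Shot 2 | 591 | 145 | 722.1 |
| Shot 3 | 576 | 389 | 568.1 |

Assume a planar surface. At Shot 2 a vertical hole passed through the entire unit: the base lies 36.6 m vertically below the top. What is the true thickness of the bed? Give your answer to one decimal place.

25.0 m

Let the plane be z = a·E + b·N + c.
Shot 2−Shot 1: 331a − 836b = 780.7;  Shot 3−Shot 1: 316a − 592b = 626.7.
Solving gives a = 0.90506, b = −0.57551.
|∇z| = √(a²+b²) = 1.07254, so dip δ = arctan(1.07254) = 47.00°.
True thickness = vertical thickness × cos δ = 36.6 × cos 47.00° = 25.0 m.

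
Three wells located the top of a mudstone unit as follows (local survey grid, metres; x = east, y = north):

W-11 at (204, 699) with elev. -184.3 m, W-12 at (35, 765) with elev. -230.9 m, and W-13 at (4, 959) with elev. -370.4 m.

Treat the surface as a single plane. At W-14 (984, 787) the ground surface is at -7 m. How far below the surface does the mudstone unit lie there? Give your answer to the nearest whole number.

245 m

Let the plane be z = a·x + b·y + c.
W-12−W-11: −169a + 66b = −46.6;  W-13−W-11: −200a + 260b = −186.1.
Solving gives a = −0.00542, b = −0.71994.
Then c = -184.3 − a·204 − b·699 = 320.04.
At (984, 787): z_contact = −5.3 − 566.6 + 320.04 = -251.9 m.
Depth below ground = -7 − (-251.9) = 245 m.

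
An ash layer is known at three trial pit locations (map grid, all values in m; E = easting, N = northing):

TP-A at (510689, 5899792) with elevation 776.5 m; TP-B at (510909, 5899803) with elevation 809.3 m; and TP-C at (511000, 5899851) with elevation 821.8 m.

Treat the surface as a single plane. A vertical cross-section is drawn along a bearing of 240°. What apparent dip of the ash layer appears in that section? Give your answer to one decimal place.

Let the plane be z = a·E + b·N + c.
TP-B−TP-A: 220a + 11b = 32.8;  TP-C−TP-A: 311a + 59b = 45.3.
Solving gives a = 0.15032, b = −0.02456.
Unit vector along 240° is (sin 240°, cos 240°) = (-0.8660, -0.5000).
Slope in that direction = a·(-0.8660) + b·(-0.5000) = −0.11790.
Apparent dip = arctan|0.11790| = 6.7° (true dip is 8.7°, so apparent ≤ true as expected).

6.7°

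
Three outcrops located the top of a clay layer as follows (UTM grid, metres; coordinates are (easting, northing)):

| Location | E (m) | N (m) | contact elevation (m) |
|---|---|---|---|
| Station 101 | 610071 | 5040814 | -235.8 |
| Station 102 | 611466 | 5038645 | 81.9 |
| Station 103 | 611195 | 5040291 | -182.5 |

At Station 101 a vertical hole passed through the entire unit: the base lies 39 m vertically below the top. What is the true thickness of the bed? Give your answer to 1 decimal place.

Two edge vectors: Station 101→Station 102 = (1395, -2169, 317.7), Station 101→Station 103 = (1124, -523, 53.3).
Normal n = (Station 101→Station 102) × (Station 101→Station 103) = (50549.4, 282741.3, 1708371).
So ∂z/∂E = −n_x/n_z = −0.02959 and ∂z/∂N = −n_y/n_z = −0.16550.
|∇z| = √(a²+b²) = 0.16813, so dip δ = arctan(0.16813) = 9.54°.
True thickness = vertical thickness × cos δ = 39 × cos 9.54° = 38.5 m.

38.5 m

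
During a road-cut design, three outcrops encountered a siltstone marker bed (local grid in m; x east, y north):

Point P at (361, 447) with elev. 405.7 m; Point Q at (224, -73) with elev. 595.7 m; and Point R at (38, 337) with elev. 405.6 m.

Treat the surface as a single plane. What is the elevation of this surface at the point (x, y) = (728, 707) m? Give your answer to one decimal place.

Let the plane be z = a·x + b·y + c.
Point Q−Point P: −137a − 520b = 190;  Point R−Point P: −323a − 110b = −0.1.
Solving gives a = 0.13704, b = −0.40149.
Then c = 405.7 − a·361 − b·447 = 535.69.
At (728, 707): z = 99.8 − 283.9 + 535.69 = 351.6 m.

351.6 m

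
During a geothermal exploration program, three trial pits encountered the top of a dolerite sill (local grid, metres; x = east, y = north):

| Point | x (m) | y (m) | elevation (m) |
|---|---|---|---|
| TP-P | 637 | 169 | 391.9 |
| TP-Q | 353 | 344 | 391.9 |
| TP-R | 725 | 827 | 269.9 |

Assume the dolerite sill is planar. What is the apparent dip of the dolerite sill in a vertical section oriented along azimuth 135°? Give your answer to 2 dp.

Two edge vectors: TP-P→TP-Q = (-284, 175, 0), TP-P→TP-R = (88, 658, -122).
Normal n = (TP-P→TP-Q) × (TP-P→TP-R) = (-21350, -34648, -202272).
So ∂z/∂x = −n_x/n_z = −0.10555 and ∂z/∂y = −n_y/n_z = −0.17129.
Unit vector along 135° is (sin 135°, cos 135°) = (0.7071, -0.7071).
Slope in that direction = a·(0.7071) + b·(-0.7071) = 0.04649.
Apparent dip = arctan|0.04649| = 2.66° (true dip is 11.4°, so apparent ≤ true as expected).

2.66°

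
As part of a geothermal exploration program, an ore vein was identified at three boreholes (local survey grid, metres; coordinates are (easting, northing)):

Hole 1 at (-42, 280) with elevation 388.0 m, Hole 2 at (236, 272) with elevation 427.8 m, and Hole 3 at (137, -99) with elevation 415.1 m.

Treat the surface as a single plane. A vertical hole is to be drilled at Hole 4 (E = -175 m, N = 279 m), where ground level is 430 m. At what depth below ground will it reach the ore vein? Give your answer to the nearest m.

Let the plane be z = a·E + b·N + c.
Hole 2−Hole 1: 278a − 8b = 39.8;  Hole 3−Hole 1: 179a − 379b = 27.1.
Solving gives a = 0.14305, b = −0.00394.
Then c = 388 − a·-42 − b·280 = 395.11.
At (-175, 279): z_contact = −25.0 − 1.1 + 395.11 = 369.0 m.
Depth below ground = 430 − 369.0 = 61 m.

61 m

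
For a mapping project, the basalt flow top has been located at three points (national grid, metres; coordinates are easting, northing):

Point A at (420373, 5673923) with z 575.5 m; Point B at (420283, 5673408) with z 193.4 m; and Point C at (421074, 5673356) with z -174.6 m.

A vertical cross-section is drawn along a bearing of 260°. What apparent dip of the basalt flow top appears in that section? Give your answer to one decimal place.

Let the plane be z = a·easting + b·northing + c.
Point B−Point A: −90a − 515b = −382.1;  Point C−Point A: 701a − 567b = −750.1.
Solving gives a = −0.41173, b = 0.81389.
Unit vector along 260° is (sin 260°, cos 260°) = (-0.9848, -0.1736).
Slope in that direction = a·(-0.9848) + b·(-0.1736) = 0.26414.
Apparent dip = arctan|0.26414| = 14.8° (true dip is 42.4°, so apparent ≤ true as expected).

14.8°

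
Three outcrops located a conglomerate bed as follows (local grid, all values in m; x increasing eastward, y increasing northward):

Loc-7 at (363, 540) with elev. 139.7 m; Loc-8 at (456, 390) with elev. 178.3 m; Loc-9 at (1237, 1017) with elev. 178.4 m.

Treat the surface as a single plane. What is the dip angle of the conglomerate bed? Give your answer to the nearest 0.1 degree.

Two edge vectors: Loc-7→Loc-8 = (93, -150, 38.6), Loc-7→Loc-9 = (874, 477, 38.7).
Normal n = (Loc-7→Loc-8) × (Loc-7→Loc-9) = (-24217.2, 30137.3, 175461).
So ∂z/∂x = −n_x/n_z = 0.13802 and ∂z/∂y = −n_y/n_z = −0.17176.
Gradient magnitude |∇z| = √(a² + b²) = √(0.01905 + 0.02950) = 0.22034.
True dip = arctan(0.22034) = 12.4°, dipping toward NW (azimuth ≈ 321°).

12.4°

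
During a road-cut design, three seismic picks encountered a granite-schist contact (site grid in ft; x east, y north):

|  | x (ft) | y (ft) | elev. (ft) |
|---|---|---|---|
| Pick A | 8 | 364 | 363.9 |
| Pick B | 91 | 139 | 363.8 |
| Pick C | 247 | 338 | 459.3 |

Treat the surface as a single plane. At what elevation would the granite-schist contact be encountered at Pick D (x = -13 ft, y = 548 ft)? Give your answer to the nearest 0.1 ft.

383.5 ft

Let the plane be z = a·x + b·y + c.
Pick B−Pick A: 83a − 225b = −0.1;  Pick C−Pick A: 239a − 26b = 95.4.
Solving gives a = 0.41590, b = 0.15387.
Then c = 363.9 − a·8 − b·364 = 304.57.
At (-13, 548): z = −5.4 + 84.3 + 304.57 = 383.5 ft.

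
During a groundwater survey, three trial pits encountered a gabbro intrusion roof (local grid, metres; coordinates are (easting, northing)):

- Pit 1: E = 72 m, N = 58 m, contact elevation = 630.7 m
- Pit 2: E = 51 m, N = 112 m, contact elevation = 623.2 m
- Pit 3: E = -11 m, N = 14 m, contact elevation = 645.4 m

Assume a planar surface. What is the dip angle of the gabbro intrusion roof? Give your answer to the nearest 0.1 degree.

Two edge vectors: Pit 1→Pit 2 = (-21, 54, -7.5), Pit 1→Pit 3 = (-83, -44, 14.7).
Normal n = (Pit 1→Pit 2) × (Pit 1→Pit 3) = (463.8, 931.2, 5406).
So ∂z/∂E = −n_x/n_z = −0.08579 and ∂z/∂N = −n_y/n_z = −0.17225.
Gradient magnitude |∇z| = √(a² + b²) = √(0.00736 + 0.02967) = 0.19244.
True dip = arctan(0.19244) = 10.9°, dipping toward NNE (azimuth ≈ 026°).

10.9°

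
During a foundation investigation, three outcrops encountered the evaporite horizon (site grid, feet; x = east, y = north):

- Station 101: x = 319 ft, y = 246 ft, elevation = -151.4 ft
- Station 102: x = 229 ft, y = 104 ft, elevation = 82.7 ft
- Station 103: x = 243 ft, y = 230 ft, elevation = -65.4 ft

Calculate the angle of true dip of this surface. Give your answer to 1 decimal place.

Two edge vectors: Station 101→Station 102 = (-90, -142, 234.1), Station 101→Station 103 = (-76, -16, 86).
Normal n = (Station 101→Station 102) × (Station 101→Station 103) = (-8466.4, -10051.6, -9352).
So ∂z/∂x = −n_x/n_z = −0.90530 and ∂z/∂y = −n_y/n_z = −1.07481.
Gradient magnitude |∇z| = √(a² + b²) = √(0.81957 + 1.15521) = 1.40527.
True dip = arctan(1.40527) = 54.6°, dipping toward NE (azimuth ≈ 040°).

54.6°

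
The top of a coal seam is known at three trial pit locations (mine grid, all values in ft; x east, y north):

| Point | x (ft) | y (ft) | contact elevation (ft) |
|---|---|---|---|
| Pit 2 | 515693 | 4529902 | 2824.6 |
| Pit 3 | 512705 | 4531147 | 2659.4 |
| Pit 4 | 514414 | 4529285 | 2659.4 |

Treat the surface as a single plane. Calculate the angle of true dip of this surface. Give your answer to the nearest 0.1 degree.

6.9°

Let the plane be z = a·x + b·y + c.
Pit 3−Pit 2: −2988a + 1245b = −165.2;  Pit 4−Pit 2: −1279a − 617b = −165.2.
Solving gives a = 0.08952, b = 0.08217.
Gradient magnitude |∇z| = √(a² + b²) = √(0.00801 + 0.00675) = 0.12152.
True dip = arctan(0.12152) = 6.9°, dipping toward SW (azimuth ≈ 227°).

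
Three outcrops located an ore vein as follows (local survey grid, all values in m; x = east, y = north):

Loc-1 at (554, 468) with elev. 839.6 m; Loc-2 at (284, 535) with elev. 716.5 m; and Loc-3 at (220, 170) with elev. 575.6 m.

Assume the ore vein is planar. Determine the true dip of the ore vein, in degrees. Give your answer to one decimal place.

31.2°

Let the plane be z = a·x + b·y + c.
Loc-2−Loc-1: −270a + 67b = −123.1;  Loc-3−Loc-1: −334a − 298b = −264.
Solving gives a = 0.52871, b = 0.29332.
Gradient magnitude |∇z| = √(a² + b²) = √(0.27954 + 0.08604) = 0.60463.
True dip = arctan(0.60463) = 31.2°, dipping toward WSW (azimuth ≈ 241°).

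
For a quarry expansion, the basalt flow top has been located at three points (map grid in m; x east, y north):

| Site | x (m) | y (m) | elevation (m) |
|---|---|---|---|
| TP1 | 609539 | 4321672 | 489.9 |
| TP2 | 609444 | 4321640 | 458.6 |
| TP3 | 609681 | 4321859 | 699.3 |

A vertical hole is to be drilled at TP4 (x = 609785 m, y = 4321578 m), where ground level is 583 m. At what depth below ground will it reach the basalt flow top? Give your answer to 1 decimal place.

218.7 m

Two edge vectors: TP1→TP2 = (-95, -32, -31.3), TP1→TP3 = (142, 187, 209.4).
Normal n = (TP1→TP2) × (TP1→TP3) = (-847.7, 15448.4, -13221).
So ∂z/∂x = −n_x/n_z = −0.064117692 and ∂z/∂y = −n_y/n_z = 1.168474397.
Intercept c from TP1: 489.9 + 39082.23 − 5049763.08 = −5010190.95.
At (609785, 4321578): z_contact = −39098.01 + 5049653.25 − 5010190.95 = 364.29 m.
Depth below ground = 583 − 364.29 = 218.7 m.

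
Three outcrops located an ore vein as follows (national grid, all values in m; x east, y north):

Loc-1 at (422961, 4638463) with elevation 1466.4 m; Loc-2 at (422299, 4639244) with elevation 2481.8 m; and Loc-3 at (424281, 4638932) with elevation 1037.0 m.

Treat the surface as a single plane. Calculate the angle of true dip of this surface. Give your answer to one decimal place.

Let the plane be z = a·x + b·y + c.
Loc-2−Loc-1: −662a + 781b = 1015.4;  Loc-3−Loc-1: 1320a + 469b = −429.4.
Solving gives a = −0.60503, b = 0.78729.
Gradient magnitude |∇z| = √(a² + b²) = √(0.36606 + 0.61982) = 0.99292.
True dip = arctan(0.99292) = 44.8°, dipping toward SE (azimuth ≈ 142°).

44.8°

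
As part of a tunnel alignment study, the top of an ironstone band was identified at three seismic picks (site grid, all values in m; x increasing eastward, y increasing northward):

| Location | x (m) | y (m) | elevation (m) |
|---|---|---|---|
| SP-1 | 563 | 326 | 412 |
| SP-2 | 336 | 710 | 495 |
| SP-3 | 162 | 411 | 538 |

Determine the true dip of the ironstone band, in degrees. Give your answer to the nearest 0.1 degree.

17.2°

Let the plane be z = a·x + b·y + c.
SP-2−SP-1: −227a + 384b = 83;  SP-3−SP-1: −401a + 85b = 126.
Solving gives a = −0.30685, b = 0.03475.
Gradient magnitude |∇z| = √(a² + b²) = √(0.09416 + 0.00121) = 0.30881.
True dip = arctan(0.30881) = 17.2°, dipping toward E (azimuth ≈ 096°).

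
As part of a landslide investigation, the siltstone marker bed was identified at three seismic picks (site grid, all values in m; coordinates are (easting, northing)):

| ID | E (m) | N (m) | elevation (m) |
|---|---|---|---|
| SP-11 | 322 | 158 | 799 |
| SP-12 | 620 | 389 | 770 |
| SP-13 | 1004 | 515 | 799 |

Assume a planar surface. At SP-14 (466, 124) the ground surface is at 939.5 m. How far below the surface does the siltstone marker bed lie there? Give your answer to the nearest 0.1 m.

98.2 m

Two edge vectors: SP-11→SP-12 = (298, 231, -29), SP-11→SP-13 = (682, 357, 0).
Normal n = (SP-11→SP-12) × (SP-11→SP-13) = (10353, -19778, -51156).
So ∂z/∂E = −n_x/n_z = 0.202381 and ∂z/∂N = −n_y/n_z = −0.386621.
Intercept c from SP-11: 799 − 65.17 + 61.09 = 794.92.
At (466, 124): z_contact = 94.31 − 47.94 + 794.92 = 841.29 m.
Depth below ground = 939.5 − 841.29 = 98.2 m.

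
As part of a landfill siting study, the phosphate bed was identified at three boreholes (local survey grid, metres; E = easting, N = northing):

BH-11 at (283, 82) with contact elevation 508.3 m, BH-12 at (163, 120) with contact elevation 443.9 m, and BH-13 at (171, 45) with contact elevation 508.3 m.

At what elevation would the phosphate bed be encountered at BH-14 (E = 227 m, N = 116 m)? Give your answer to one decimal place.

Two edge vectors: BH-11→BH-12 = (-120, 38, -64.4), BH-11→BH-13 = (-112, -37, 0).
Normal n = (BH-11→BH-12) × (BH-11→BH-13) = (-2382.8, 7212.8, 8696).
So ∂z/∂E = −n_x/n_z = 0.27401 and ∂z/∂N = −n_y/n_z = −0.82944.
Intercept c from BH-11: 508.3 − 77.55 + 68.01 = 498.77.
At (227, 116): z = 62.2 − 96.2 + 498.77 = 464.8 m.

464.8 m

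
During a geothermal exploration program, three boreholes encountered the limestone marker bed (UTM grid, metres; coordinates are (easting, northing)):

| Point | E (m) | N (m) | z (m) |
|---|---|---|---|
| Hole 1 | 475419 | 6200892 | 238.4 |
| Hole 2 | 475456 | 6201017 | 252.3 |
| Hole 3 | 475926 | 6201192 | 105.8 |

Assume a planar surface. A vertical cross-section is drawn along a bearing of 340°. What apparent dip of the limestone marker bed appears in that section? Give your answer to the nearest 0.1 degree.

Let the plane be z = a·E + b·N + c.
Hole 2−Hole 1: 37a + 125b = 13.9;  Hole 3−Hole 1: 507a + 300b = −132.6.
Solving gives a = −0.39684, b = 0.22867.
Unit vector along 340° is (sin 340°, cos 340°) = (-0.3420, 0.9397).
Slope in that direction = a·(-0.3420) + b·(0.9397) = 0.35060.
Apparent dip = arctan|0.35060| = 19.3° (true dip is 24.6°, so apparent ≤ true as expected).

19.3°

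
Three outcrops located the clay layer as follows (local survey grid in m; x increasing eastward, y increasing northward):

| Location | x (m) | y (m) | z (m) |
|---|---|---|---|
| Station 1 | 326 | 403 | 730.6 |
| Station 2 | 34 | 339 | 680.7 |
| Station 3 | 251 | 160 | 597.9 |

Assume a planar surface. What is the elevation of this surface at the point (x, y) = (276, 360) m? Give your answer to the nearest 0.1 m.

Let the plane be z = a·x + b·y + c.
Station 2−Station 1: −292a − 64b = −49.9;  Station 3−Station 1: −75a − 243b = −132.7.
Solving gives a = 0.05491, b = 0.52914.
Then c = 730.6 − a·326 − b·403 = 499.45.
At (276, 360): z = 15.2 + 190.5 + 499.45 = 705.1 m.

705.1 m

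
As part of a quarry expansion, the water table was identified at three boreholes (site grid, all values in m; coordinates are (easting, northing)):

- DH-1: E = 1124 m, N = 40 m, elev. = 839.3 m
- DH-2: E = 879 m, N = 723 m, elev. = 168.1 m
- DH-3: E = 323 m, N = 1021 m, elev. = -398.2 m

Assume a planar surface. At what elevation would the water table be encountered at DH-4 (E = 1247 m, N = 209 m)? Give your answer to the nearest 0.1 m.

785.0 m

Two edge vectors: DH-1→DH-2 = (-245, 683, -671.2), DH-1→DH-3 = (-801, 981, -1237.5).
Normal n = (DH-1→DH-2) × (DH-1→DH-3) = (-186765.3, 234443.7, 306738).
So ∂z/∂E = −n_x/n_z = 0.608876 and ∂z/∂N = −n_y/n_z = −0.764313.
Intercept c from DH-1: 839.3 − 684.38 + 30.57 = 185.50.
At (1247, 209): z = 759.3 − 159.7 + 185.50 = 785.0 m.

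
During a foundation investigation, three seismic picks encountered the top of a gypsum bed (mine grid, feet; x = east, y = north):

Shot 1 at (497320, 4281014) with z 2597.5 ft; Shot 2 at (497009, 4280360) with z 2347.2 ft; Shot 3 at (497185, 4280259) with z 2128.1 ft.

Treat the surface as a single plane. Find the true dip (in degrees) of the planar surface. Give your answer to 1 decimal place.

Let the plane be z = a·x + b·y + c.
Shot 2−Shot 1: −311a − 654b = −250.3;  Shot 3−Shot 1: −135a − 755b = −469.4.
Solving gives a = −0.80545, b = 0.76574.
Gradient magnitude |∇z| = √(a² + b²) = √(0.64876 + 0.58636) = 1.11136.
True dip = arctan(1.11136) = 48.0°, dipping toward SE (azimuth ≈ 134°).

48.0°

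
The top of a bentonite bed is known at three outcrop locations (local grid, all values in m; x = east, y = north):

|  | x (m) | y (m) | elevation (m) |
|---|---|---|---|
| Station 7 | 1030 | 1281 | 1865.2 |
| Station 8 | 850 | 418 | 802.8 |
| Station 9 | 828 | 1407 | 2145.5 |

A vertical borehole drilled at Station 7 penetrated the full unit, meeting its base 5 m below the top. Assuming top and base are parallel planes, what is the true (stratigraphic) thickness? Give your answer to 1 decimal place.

2.8 m

Two edge vectors: Station 7→Station 8 = (-180, -863, -1062.4), Station 7→Station 9 = (-202, 126, 280.3).
Normal n = (Station 7→Station 8) × (Station 7→Station 9) = (-108036.5, 265058.8, -197006).
So ∂z/∂x = −n_x/n_z = −0.54839 and ∂z/∂y = −n_y/n_z = 1.34544.
|∇z| = √(a²+b²) = 1.45290, so dip δ = arctan(1.45290) = 55.46°.
True thickness = vertical thickness × cos δ = 5 × cos 55.46° = 2.8 m.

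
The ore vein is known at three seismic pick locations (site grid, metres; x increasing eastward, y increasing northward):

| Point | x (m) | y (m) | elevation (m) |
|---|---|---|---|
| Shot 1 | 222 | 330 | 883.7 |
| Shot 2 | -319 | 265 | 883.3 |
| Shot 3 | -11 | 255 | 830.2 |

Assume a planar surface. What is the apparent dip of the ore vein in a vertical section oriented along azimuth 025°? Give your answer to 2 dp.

44.15°

Let the plane be z = a·x + b·y + c.
Shot 2−Shot 1: −541a − 65b = −0.4;  Shot 3−Shot 1: −233a − 75b = −53.5.
Solving gives a = −0.13557, b = 1.13450.
Unit vector along 025° is (sin 25°, cos 25°) = (0.4226, 0.9063).
Slope in that direction = a·(0.4226) + b·(0.9063) = 0.97091.
Apparent dip = arctan|0.97091| = 44.15° (true dip is 48.8°, so apparent ≤ true as expected).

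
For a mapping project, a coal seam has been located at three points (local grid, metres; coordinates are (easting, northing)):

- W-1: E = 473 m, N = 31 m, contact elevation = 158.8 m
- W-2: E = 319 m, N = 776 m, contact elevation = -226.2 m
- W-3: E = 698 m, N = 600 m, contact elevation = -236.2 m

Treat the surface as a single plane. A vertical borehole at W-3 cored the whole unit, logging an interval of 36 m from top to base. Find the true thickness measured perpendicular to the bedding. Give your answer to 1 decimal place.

30.2 m

Two edge vectors: W-1→W-2 = (-154, 745, -385), W-1→W-3 = (225, 569, -395).
Normal n = (W-1→W-2) × (W-1→W-3) = (-75210, -147455, -255251).
So ∂z/∂E = −n_x/n_z = −0.29465 and ∂z/∂N = −n_y/n_z = −0.57769.
|∇z| = √(a²+b²) = 0.64849, so dip δ = arctan(0.64849) = 32.96°.
True thickness = vertical thickness × cos δ = 36 × cos 32.96° = 30.2 m.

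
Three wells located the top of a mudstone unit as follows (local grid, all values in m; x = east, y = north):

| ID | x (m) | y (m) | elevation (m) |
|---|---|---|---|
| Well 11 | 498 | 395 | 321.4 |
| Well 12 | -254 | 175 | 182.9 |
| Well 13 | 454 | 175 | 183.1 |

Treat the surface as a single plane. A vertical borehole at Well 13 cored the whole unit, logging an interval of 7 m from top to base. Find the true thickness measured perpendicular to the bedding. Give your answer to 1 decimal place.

Two edge vectors: Well 11→Well 12 = (-752, -220, -138.5), Well 11→Well 13 = (-44, -220, -138.3).
Normal n = (Well 11→Well 12) × (Well 11→Well 13) = (-44, -97907.6, 155760).
So ∂z/∂x = −n_x/n_z = 0.00028 and ∂z/∂y = −n_y/n_z = 0.62858.
|∇z| = √(a²+b²) = 0.62858, so dip δ = arctan(0.62858) = 32.15°.
True thickness = vertical thickness × cos δ = 7 × cos 32.15° = 5.9 m.

5.9 m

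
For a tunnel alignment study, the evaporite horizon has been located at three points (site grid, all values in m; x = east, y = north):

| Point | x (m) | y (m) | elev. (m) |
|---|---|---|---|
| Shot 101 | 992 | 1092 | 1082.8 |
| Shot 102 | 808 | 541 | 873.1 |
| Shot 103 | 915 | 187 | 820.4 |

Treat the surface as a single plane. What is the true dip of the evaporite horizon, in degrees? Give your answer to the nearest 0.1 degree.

Two edge vectors: Shot 101→Shot 102 = (-184, -551, -209.7), Shot 101→Shot 103 = (-77, -905, -262.4).
Normal n = (Shot 101→Shot 102) × (Shot 101→Shot 103) = (-45196.1, -32134.7, 124093).
So ∂z/∂x = −n_x/n_z = 0.36421 and ∂z/∂y = −n_y/n_z = 0.25896.
Gradient magnitude |∇z| = √(a² + b²) = √(0.13265 + 0.06706) = 0.44689.
True dip = arctan(0.44689) = 24.1°, dipping toward SW (azimuth ≈ 235°).

24.1°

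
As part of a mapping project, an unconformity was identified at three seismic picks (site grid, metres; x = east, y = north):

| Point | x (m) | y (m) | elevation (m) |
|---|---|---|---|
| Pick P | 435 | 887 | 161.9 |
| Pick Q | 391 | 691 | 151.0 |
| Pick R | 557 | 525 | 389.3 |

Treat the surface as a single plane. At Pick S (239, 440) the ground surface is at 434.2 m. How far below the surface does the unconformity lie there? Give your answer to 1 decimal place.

413.6 m

Let the plane be z = a·x + b·y + c.
Pick Q−Pick P: −44a − 196b = −10.9;  Pick R−Pick P: 122a − 362b = 227.4.
Solving gives a = 1.21778, b = −0.21777.
Then c = 161.9 − a·435 − b·887 = −174.67.
At (239, 440): z_contact = 291.05 − 95.82 − 174.67 = 20.56 m.
Depth below ground = 434.2 − 20.56 = 413.6 m.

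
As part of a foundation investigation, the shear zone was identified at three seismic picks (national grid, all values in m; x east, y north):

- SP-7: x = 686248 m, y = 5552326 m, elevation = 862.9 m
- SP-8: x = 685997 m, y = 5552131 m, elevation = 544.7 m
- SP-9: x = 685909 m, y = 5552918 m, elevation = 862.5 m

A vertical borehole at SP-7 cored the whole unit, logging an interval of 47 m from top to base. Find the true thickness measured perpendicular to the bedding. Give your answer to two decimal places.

Two edge vectors: SP-7→SP-8 = (-251, -195, -318.2), SP-7→SP-9 = (-339, 592, -0.4).
Normal n = (SP-7→SP-8) × (SP-7→SP-9) = (188452.4, 107769.4, -214697).
So ∂z/∂x = −n_x/n_z = 0.87776 and ∂z/∂y = −n_y/n_z = 0.50196.
|∇z| = √(a²+b²) = 1.01115, so dip δ = arctan(1.01115) = 45.32°.
True thickness = vertical thickness × cos δ = 47 × cos 45.32° = 33.05 m.

33.05 m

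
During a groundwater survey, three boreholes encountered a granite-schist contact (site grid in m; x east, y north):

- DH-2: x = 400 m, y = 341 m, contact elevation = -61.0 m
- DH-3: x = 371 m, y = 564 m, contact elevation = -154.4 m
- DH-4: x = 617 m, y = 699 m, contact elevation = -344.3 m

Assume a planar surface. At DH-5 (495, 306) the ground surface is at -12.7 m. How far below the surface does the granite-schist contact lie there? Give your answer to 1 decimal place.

79.4 m

Let the plane be z = a·x + b·y + c.
DH-3−DH-2: −29a + 223b = −93.4;  DH-4−DH-2: 217a + 358b = −283.3.
Solving gives a = −0.50599, b = −0.48464.
Then c = -61 − a·400 − b·341 = 306.66.
At (495, 306): z_contact = −250.47 − 148.30 + 306.66 = -92.11 m.
Depth below ground = -12.7 − (-92.11) = 79.4 m.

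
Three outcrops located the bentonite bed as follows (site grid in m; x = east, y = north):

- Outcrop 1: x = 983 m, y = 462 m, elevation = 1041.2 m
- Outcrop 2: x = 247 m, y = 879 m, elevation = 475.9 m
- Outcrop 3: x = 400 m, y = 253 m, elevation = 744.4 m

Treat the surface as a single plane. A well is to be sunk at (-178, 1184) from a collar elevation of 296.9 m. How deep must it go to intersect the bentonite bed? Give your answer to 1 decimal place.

Two edge vectors: Outcrop 1→Outcrop 2 = (-736, 417, -565.3), Outcrop 1→Outcrop 3 = (-583, -209, -296.8).
Normal n = (Outcrop 1→Outcrop 2) × (Outcrop 1→Outcrop 3) = (-241913.3, 111125.1, 396935).
So ∂z/∂x = −n_x/n_z = 0.609453 and ∂z/∂y = −n_y/n_z = −0.279958.
Intercept c from Outcrop 1: 1041.2 − 599.09 + 129.34 = 571.45.
At (-178, 1184): z_contact = −108.48 − 331.47 + 571.45 = 131.50 m.
Depth below ground = 296.9 − 131.50 = 165.4 m.

165.4 m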